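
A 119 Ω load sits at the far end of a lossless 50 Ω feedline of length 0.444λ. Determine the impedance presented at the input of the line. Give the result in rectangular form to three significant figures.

βl = 2π × 0.444 = 160°
tan(βl) = tan(160°) = -0.367
Z_in = Z_0·(Z_L + jZ_0·tanβl)/(Z_0 + jZ_L·tanβl)
     = 50·(119 − j18.4)/(50 − j43.7)

Z_in ≈ 76.6 + j48.6 Ω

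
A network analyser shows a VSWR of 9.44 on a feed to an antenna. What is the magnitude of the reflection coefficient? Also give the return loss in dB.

|Γ| = (S − 1)/(S + 1) = (9.44 − 1)/(9.44 + 1) = 8.44/10.4
RL = −20·log₁₀|Γ| = −20·log₁₀(0.808)

|Γ| ≈ 0.808; return loss ≈ 1.85 dB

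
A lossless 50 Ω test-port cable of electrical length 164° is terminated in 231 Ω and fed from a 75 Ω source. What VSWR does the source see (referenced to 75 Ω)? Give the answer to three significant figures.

VSWR ≈ 3.39

tan(βl) = -0.287
Z_in = Z_0·(Z_L + jZ_0·tanβl)/(Z_0 + jZ_L·tanβl) = 90.7 + j106 Ω
Γ_s = (Z_in − Z_s)/(Z_in + Z_s) = (15.7 + j106)/(166 + j106), |Γ_s| = 0.544
VSWR = (1 + |Γ_s|)/(1 − |Γ_s|)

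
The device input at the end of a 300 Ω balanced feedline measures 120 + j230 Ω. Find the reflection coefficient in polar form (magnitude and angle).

Γ ≈ 0.61 ∠ 99.3°

Γ = (Z_L − Z_0)/(Z_L + Z_0) = (-180 + j230)/(420 + j230)
|Γ| = 292/479 = 0.61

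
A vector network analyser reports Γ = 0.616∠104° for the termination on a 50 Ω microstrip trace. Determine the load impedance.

Z_L = Z_0·(1 + Γ)/(1 − Γ) = 50·(0.851 + j0.598)/(1.15 − j0.598)

Z_L ≈ 18.5 + j35.6 Ω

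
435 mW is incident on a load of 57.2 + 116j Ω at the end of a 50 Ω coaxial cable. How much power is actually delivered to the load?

P_delivered ≈ 199 mW

|Γ| = |(7.2 + j116)/(107.2 + j116)| = 0.736
|Γ|² = 0.541
P_refl = |Γ|²·P_inc = 236 mW, P_del = (1 − |Γ|²)·P_inc = 199 mW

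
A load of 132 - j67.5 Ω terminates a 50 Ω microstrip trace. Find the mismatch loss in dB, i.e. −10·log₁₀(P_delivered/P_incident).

Γ = (82 − j67.5)/(182 − j67.5), |Γ| = 0.547
|Γ|² = 0.299, so P_del/P_inc = 1 − |Γ|² = 0.701
ML = −10·log₁₀(1 − |Γ|²)

mismatch loss ≈ 1.55 dB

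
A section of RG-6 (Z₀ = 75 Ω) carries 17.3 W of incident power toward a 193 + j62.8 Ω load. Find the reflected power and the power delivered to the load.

P_reflected ≈ 4.08 W; P_delivered ≈ 13.2 W

|Γ| = |(118 + j62.8)/(268 + j62.8)| = 0.486
|Γ|² = 0.236
P_refl = |Γ|²·P_inc = 4.08 W, P_del = (1 − |Γ|²)·P_inc = 13.2 W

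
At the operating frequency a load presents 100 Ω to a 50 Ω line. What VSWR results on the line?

VSWR ≈ 2

For a purely resistive load, VSWR = R_L/Z_0 or Z_0/R_L (whichever > 1) = 100/50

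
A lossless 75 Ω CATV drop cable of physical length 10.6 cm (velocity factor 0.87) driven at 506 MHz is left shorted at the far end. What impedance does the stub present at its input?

Z_in ≈ +j261 Ω

λ = v/f = 0.87·c / 506 MHz = 0.516 m
βl = 2π·l/λ = 2π × 0.206 = 74°
tan(βl) = 3.48
For a shorted stub, Z_in = jZ_0·tan(βl)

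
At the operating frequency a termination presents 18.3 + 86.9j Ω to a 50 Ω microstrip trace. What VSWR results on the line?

VSWR ≈ 11.3

Γ = (Z_L − Z_0)/(Z_L + Z_0) = (-31.7 + j86.9)/(68.3 + j86.9)
|Γ| = 92.5/111 = 0.837
VSWR = (1 + |Γ|)/(1 − |Γ|) = 1.84/0.163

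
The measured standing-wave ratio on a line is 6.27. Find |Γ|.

|Γ| = (S − 1)/(S + 1) = (6.27 − 1)/(6.27 + 1) = 5.27/7.27

|Γ| ≈ 0.725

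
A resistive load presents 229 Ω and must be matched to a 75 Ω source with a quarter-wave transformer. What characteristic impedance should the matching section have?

Z_qwt ≈ 131 Ω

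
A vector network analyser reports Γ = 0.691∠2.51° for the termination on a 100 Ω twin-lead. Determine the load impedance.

Z_L = Z_0·(1 + Γ)/(1 − Γ) = 100·(1.69 + j0.0303)/(0.31 − j0.0303)

Z_L ≈ 540 + j62.5 Ω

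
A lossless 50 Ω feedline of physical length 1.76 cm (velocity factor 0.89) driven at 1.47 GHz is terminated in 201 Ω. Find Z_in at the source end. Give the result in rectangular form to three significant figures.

Z_in ≈ 33.7 − j59.7 Ω

λ = v/f = 0.89·c / 1.47 GHz = 0.182 m
βl = 2π·l/λ = 2π × 0.0969 = 34.9°
tan(βl) = tan(34.9°) = 0.697
Z_in = Z_0·(Z_L + jZ_0·tanβl)/(Z_0 + jZ_L·tanβl)
     = 50·(201 + j34.9)/(50 + j140)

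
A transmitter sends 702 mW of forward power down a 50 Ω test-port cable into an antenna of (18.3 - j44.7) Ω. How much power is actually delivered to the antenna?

|Γ| = |(-31.7 − j44.7)/(68.3 − j44.7)| = 0.671
|Γ|² = 0.451
P_refl = |Γ|²·P_inc = 316 mW, P_del = (1 − |Γ|²)·P_inc = 386 mW

P_delivered ≈ 386 mW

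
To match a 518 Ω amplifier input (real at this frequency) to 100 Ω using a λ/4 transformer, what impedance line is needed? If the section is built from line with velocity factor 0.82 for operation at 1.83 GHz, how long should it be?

Z_qwt ≈ 228 Ω; length ≈ 3.36 cm

Z_qwt = √(Z_0·R_L) = √(100 × 518) = √51800
λ = 0.82·c/f = 0.134 m, so l = λ/4 = 0.0336 m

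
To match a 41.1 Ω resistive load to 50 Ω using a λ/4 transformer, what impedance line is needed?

Z_qwt = √(Z_0·R_L) = √(50 × 41.1) = √2055

Z_qwt ≈ 45.3 Ω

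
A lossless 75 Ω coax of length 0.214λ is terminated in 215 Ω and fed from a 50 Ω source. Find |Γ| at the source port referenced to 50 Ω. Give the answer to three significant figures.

βl = 2π × 0.214 = 77°
tan(βl) = 4.35
Z_in = Z_0·(Z_L + jZ_0·tanβl)/(Z_0 + jZ_L·tanβl) = 27.4 − j15.1 Ω
Γ_s = (Z_in − Z_s)/(Z_in + Z_s) = (-22.6 − j15.1)/(77.4 − j15.1), |Γ_s| = 0.345

|Γ| ≈ 0.345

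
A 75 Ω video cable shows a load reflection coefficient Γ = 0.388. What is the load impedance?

Z_L = Z_0·(1 + Γ)/(1 − Γ) = 75·(1.39)/(0.612)

Z_L ≈ 170 Ω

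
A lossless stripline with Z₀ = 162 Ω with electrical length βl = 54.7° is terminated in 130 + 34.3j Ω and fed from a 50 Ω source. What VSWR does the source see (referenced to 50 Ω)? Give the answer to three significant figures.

VSWR ≈ 4.43

tan(βl) = 1.41
Z_in = Z_0·(Z_L + jZ_0·tanβl)/(Z_0 + jZ_L·tanβl) = 219 + j20.9 Ω
Γ_s = (Z_in − Z_s)/(Z_in + Z_s) = (169 + j20.9)/(269 + j20.9), |Γ_s| = 0.631
VSWR = (1 + |Γ_s|)/(1 − |Γ_s|)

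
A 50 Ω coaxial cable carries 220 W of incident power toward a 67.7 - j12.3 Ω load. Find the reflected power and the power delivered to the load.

P_reflected ≈ 7.3 W; P_delivered ≈ 213 W

|Γ| = |(17.7 − j12.3)/(117.7 − j12.3)| = 0.182
|Γ|² = 0.0332
P_refl = |Γ|²·P_inc = 7.3 W, P_del = (1 − |Γ|²)·P_inc = 213 W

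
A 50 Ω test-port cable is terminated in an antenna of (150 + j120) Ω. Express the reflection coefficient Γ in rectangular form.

Γ ≈ 0.632 + j0.221

Γ = (Z_L − Z_0)/(Z_L + Z_0) = (100 + j120)/(200 + j120)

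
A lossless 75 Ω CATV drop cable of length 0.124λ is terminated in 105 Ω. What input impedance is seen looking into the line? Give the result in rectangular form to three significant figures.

βl = 2π × 0.124 = 44.6°
tan(βl) = tan(44.6°) = 0.988
Z_in = Z_0·(Z_L + jZ_0·tanβl)/(Z_0 + jZ_L·tanβl)
     = 75·(105 + j74.1)/(75 + j104)

Z_in ≈ 71.2 − j24.4 Ω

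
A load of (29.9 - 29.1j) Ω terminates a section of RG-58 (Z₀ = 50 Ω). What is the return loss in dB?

Γ = (-20.1 − j29.1)/(79.9 − j29.1), |Γ| = 0.416
RL = −20·log₁₀|Γ| = −20·log₁₀(0.416)

RL ≈ 7.62 dB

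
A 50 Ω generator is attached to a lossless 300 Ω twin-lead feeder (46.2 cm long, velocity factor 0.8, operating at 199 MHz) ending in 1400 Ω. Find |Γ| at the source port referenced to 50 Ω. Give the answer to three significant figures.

|Γ| ≈ 0.884

λ = v/f = 0.8·c / 199 MHz = 1.21 m
βl = 2π·l/λ = 2π × 0.383 = 138°
tan(βl) = -0.903
Z_in = Z_0·(Z_L + jZ_0·tanβl)/(Z_0 + jZ_L·tanβl) = 135 + j300 Ω
Γ_s = (Z_in − Z_s)/(Z_in + Z_s) = (85.4 + j300)/(185 + j300), |Γ_s| = 0.884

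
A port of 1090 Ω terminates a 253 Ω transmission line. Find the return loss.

RL ≈ 4.11 dB

Γ = (1090 − 253)/(1090 + 253) = 0.623
RL = −20·log₁₀|Γ| = −20·log₁₀(0.623)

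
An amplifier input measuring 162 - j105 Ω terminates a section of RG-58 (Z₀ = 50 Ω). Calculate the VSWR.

VSWR ≈ 4.7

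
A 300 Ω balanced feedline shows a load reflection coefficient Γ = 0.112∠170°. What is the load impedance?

Z_L ≈ 240 + j9.46 Ω

Z_L = Z_0·(1 + Γ)/(1 − Γ) = 300·(0.89 + j0.0194)/(1.11 − j0.0194)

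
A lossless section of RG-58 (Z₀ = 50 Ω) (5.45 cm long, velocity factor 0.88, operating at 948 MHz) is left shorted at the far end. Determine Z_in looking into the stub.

λ = v/f = 0.88·c / 948 MHz = 0.278 m
βl = 2π·l/λ = 2π × 0.196 = 70.5°
tan(βl) = 2.82
For a shorted stub, Z_in = jZ_0·tan(βl)

Z_in ≈ +j141 Ω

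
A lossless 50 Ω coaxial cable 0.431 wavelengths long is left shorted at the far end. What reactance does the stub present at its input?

X_in ≈ -23.1 Ω (capacitive)

βl = 2π × 0.431 = 155°
tan(βl) = -0.463
For a shorted stub, Z_in = jZ_0·tan(βl)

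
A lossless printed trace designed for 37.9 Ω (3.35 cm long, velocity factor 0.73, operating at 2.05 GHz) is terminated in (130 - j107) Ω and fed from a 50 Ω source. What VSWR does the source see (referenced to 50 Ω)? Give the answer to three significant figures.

VSWR ≈ 6.87

λ = v/f = 0.73·c / 2.05 GHz = 0.107 m
βl = 2π·l/λ = 2π × 0.314 = 113°
tan(βl) = -2.37
Z_in = Z_0·(Z_L + jZ_0·tanβl)/(Z_0 + jZ_L·tanβl) = 8.74 + j22.1 Ω
Γ_s = (Z_in − Z_s)/(Z_in + Z_s) = (-41.3 + j22.1)/(58.7 + j22.1), |Γ_s| = 0.746
VSWR = (1 + |Γ_s|)/(1 − |Γ_s|)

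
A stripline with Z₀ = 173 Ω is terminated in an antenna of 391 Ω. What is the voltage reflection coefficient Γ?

Γ = (Z_L − Z_0)/(Z_L + Z_0) = (391 − 173)/(391 + 173) = 218/564

Γ = 0.387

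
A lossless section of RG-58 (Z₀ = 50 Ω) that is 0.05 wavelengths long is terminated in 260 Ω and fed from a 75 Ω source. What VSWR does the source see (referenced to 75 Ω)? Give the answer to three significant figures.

βl = 2π × 0.05 = 18°
tan(βl) = 0.325
Z_in = Z_0·(Z_L + jZ_0·tanβl)/(Z_0 + jZ_L·tanβl) = 74.6 − j110 Ω
Γ_s = (Z_in − Z_s)/(Z_in + Z_s) = (-0.429 − j110)/(150 − j110), |Γ_s| = 0.592
VSWR = (1 + |Γ_s|)/(1 − |Γ_s|)

VSWR ≈ 3.9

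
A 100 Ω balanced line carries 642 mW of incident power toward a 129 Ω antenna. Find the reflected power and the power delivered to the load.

P_reflected ≈ 10.3 mW; P_delivered ≈ 632 mW

Γ = (129 − 100)/(129 + 100) = 0.127
|Γ|² = 0.016
P_refl = |Γ|²·P_inc = 10.3 mW, P_del = (1 − |Γ|²)·P_inc = 632 mW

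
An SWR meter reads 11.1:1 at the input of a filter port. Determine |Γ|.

|Γ| = (S − 1)/(S + 1) = (11.1 − 1)/(11.1 + 1) = 10.1/12.1

|Γ| ≈ 0.835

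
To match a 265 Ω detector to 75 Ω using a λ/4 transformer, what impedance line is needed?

Z_qwt = √(Z_0·R_L) = √(75 × 265) = √19880

Z_qwt ≈ 141 Ω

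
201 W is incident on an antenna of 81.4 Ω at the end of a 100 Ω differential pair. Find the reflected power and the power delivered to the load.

Γ = (81.4 − 100)/(81.4 + 100) = -0.103
|Γ|² = 0.0105
P_refl = |Γ|²·P_inc = 2.11 W, P_del = (1 − |Γ|²)·P_inc = 199 W

P_reflected ≈ 2.11 W; P_delivered ≈ 199 W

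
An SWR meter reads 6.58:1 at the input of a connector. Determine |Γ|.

|Γ| = (S − 1)/(S + 1) = (6.58 − 1)/(6.58 + 1) = 5.58/7.58

|Γ| ≈ 0.736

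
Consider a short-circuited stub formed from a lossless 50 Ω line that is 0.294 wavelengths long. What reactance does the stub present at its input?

X_in ≈ -176 Ω (capacitive)

βl = 2π × 0.294 = 106°
tan(βl) = -3.52
For a short-circuited stub, Z_in = jZ_0·tan(βl)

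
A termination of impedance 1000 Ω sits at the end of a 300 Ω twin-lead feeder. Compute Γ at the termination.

Γ = 0.538

Γ = (Z_L − Z_0)/(Z_L + Z_0) = (1000 − 300)/(1000 + 300) = 700/1300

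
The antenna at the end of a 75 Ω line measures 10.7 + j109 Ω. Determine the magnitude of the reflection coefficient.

|Γ| ≈ 0.913

Γ = (Z_L − Z_0)/(Z_L + Z_0) = (-64.3 + j109)/(85.7 + j109)
|Γ| = 127/139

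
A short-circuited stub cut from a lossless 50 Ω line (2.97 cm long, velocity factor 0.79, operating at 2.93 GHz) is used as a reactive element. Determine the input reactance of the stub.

λ = v/f = 0.79·c / 2.93 GHz = 0.0809 m
βl = 2π·l/λ = 2π × 0.367 = 132°
tan(βl) = -1.1
For a short-circuited stub, Z_in = jZ_0·tan(βl)

X_in ≈ -55.2 Ω (capacitive)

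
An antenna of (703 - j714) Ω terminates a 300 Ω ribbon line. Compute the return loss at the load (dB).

RL ≈ 3.53 dB

Γ = (403 − j714)/(1003 − j714), |Γ| = 0.666
RL = −20·log₁₀|Γ| = −20·log₁₀(0.666)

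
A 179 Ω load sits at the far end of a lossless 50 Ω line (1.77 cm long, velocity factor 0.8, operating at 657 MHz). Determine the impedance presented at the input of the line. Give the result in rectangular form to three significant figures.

Z_in ≈ 86.8 − j81.9 Ω

λ = v/f = 0.8·c / 657 MHz = 0.365 m
βl = 2π·l/λ = 2π × 0.0485 = 17.4°
tan(βl) = tan(17.4°) = 0.314
Z_in = Z_0·(Z_L + jZ_0·tanβl)/(Z_0 + jZ_L·tanβl)
     = 50·(179 + j15.7)/(50 + j56.2)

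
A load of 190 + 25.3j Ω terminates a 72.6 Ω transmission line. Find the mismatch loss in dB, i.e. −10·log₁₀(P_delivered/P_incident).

mismatch loss ≈ 1.01 dB

Γ = (117.4 + j25.3)/(262.6 + j25.3), |Γ| = 0.455
|Γ|² = 0.207, so P_del/P_inc = 1 − |Γ|² = 0.793
ML = −10·log₁₀(1 − |Γ|²)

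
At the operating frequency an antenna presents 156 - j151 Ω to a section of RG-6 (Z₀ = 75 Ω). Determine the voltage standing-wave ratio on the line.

VSWR ≈ 4.28

Γ = (Z_L − Z_0)/(Z_L + Z_0) = (81 − j151)/(231 − j151)
|Γ| = 171/276 = 0.621
VSWR = (1 + |Γ|)/(1 − |Γ|) = 1.62/0.379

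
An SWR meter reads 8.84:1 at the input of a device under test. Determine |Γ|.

|Γ| = (S − 1)/(S + 1) = (8.84 − 1)/(8.84 + 1) = 7.84/9.84

|Γ| ≈ 0.797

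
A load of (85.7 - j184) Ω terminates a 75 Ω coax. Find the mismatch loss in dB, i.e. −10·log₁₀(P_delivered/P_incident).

Γ = (10.7 − j184)/(160.7 − j184), |Γ| = 0.754
|Γ|² = 0.569, so P_del/P_inc = 1 − |Γ|² = 0.431
ML = −10·log₁₀(1 − |Γ|²)

mismatch loss ≈ 3.66 dB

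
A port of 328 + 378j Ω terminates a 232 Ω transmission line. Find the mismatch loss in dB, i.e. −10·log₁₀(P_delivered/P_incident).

Γ = (96 + j378)/(560 + j378), |Γ| = 0.577
|Γ|² = 0.333, so P_del/P_inc = 1 − |Γ|² = 0.667
ML = −10·log₁₀(1 − |Γ|²)

mismatch loss ≈ 1.76 dB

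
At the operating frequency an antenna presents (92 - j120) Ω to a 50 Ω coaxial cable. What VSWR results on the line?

Γ = (Z_L − Z_0)/(Z_L + Z_0) = (42 − j120)/(142 − j120)
|Γ| = 127/186 = 0.684
VSWR = (1 + |Γ|)/(1 − |Γ|) = 1.68/0.316

VSWR ≈ 5.33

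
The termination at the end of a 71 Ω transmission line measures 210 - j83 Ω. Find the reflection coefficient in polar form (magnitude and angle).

Γ = (Z_L − Z_0)/(Z_L + Z_0) = (139 − j83)/(281 − j83)
|Γ| = 162/293 = 0.553

Γ ≈ 0.553 ∠ -14.4°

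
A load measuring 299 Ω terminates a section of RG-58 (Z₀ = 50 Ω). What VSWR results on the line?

VSWR ≈ 5.98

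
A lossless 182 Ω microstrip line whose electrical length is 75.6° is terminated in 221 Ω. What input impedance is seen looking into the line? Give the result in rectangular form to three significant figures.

Z_in ≈ 153 − j14.4 Ω

tan(βl) = tan(75.6°) = 3.89
Z_in = Z_0·(Z_L + jZ_0·tanβl)/(Z_0 + jZ_L·tanβl)
     = 182·(221 + j709)/(182 + j861)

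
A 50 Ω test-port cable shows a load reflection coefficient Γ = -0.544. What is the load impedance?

Z_L = Z_0·(1 + Γ)/(1 − Γ) = 50·(0.456)/(1.54)

Z_L ≈ 14.8 Ω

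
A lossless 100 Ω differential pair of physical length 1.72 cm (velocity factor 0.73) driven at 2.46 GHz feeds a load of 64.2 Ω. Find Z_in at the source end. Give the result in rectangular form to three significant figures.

λ = v/f = 0.73·c / 2.46 GHz = 0.089 m
βl = 2π·l/λ = 2π × 0.193 = 69.6°
tan(βl) = tan(69.6°) = 2.68
Z_in = Z_0·(Z_L + jZ_0·tanβl)/(Z_0 + jZ_L·tanβl)
     = 100·(64.2 + j268)/(100 + j172)

Z_in ≈ 133 + j39.8 Ω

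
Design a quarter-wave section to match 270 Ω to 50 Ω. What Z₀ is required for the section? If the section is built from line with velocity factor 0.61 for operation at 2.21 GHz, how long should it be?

Z_qwt = √(Z_0·R_L) = √(50 × 270) = √13500
λ = 0.61·c/f = 0.0828 m, so l = λ/4 = 0.0207 m

Z_qwt ≈ 116 Ω; length ≈ 2.07 cm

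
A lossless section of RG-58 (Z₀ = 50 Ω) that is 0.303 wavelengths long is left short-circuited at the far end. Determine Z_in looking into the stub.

βl = 2π × 0.303 = 109°
tan(βl) = -2.89
For a short-circuited stub, Z_in = jZ_0·tan(βl)

Z_in ≈ −j145 Ω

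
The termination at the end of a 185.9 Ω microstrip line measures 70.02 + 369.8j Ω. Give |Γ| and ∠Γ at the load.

Γ ≈ 0.862 ∠ 52.1°

Γ = (Z_L − Z_0)/(Z_L + Z_0) = (-115.9 + j369.8)/(255.9 + j369.8)
|Γ| = 388/450 = 0.862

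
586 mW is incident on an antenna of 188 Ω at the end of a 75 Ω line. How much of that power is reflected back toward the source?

Γ = (188 − 75)/(188 + 75) = 0.43
|Γ|² = 0.185
P_refl = |Γ|²·P_inc = 108 mW, P_del = (1 − |Γ|²)·P_inc = 478 mW

P_reflected ≈ 108 mW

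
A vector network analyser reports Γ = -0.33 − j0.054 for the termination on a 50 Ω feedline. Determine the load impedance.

Z_L ≈ 25.1 − j3.05 Ω

Z_L = Z_0·(1 + Γ)/(1 − Γ) = 50·(0.67 − j0.054)/(1.33 + j0.054)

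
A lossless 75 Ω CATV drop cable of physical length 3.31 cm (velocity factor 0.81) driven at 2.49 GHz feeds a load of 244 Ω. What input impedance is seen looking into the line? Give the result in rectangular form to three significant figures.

Z_in ≈ 31 + j41.1 Ω

λ = v/f = 0.81·c / 2.49 GHz = 0.0976 m
βl = 2π·l/λ = 2π × 0.339 = 122°
tan(βl) = tan(122°) = -1.59
Z_in = Z_0·(Z_L + jZ_0·tanβl)/(Z_0 + jZ_L·tanβl)
     = 75·(244 − j120)/(75 − j389)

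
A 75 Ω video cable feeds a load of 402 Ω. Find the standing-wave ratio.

VSWR ≈ 5.36

Γ = (402 − 75)/(402 + 75) = 0.686
VSWR = (1 + 0.686)/(1 − 0.686)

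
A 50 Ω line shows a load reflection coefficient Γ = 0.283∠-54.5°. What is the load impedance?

Z_L = Z_0·(1 + Γ)/(1 − Γ) = 50·(1.16 − j0.23)/(0.836 + j0.23)

Z_L ≈ 61.2 − j30.7 Ω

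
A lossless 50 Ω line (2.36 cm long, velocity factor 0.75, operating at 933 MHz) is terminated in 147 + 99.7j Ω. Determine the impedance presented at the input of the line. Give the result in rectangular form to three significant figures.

Z_in ≈ 49.2 − j80.5 Ω

λ = v/f = 0.75·c / 933 MHz = 0.241 m
βl = 2π·l/λ = 2π × 0.0979 = 35.2°
tan(βl) = tan(35.2°) = 0.706
Z_in = Z_0·(Z_L + jZ_0·tanβl)/(Z_0 + jZ_L·tanβl)
     = 50·(147 + j135)/(-20.4 + j104)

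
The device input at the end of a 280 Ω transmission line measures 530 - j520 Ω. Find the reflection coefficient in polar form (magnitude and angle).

Γ = (Z_L − Z_0)/(Z_L + Z_0) = (250 − j520)/(810 − j520)
|Γ| = 577/963 = 0.599

Γ ≈ 0.599 ∠ -31.6°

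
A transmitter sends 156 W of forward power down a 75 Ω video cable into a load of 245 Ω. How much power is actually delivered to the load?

Γ = (245 − 75)/(245 + 75) = 0.531
|Γ|² = 0.282
P_refl = |Γ|²·P_inc = 44 W, P_del = (1 − |Γ|²)·P_inc = 112 W

P_delivered ≈ 112 W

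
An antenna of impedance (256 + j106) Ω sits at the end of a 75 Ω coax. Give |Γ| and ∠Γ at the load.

Γ = (Z_L − Z_0)/(Z_L + Z_0) = (181 + j106)/(331 + j106)
|Γ| = 210/348 = 0.604

Γ ≈ 0.604 ∠ 12.6°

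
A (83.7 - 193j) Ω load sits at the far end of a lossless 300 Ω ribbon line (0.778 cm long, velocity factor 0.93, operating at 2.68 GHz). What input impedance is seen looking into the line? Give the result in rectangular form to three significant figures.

Z_in ≈ 59.1 − j37.1 Ω

λ = v/f = 0.93·c / 2.68 GHz = 0.104 m
βl = 2π·l/λ = 2π × 0.0747 = 26.9°
tan(βl) = tan(26.9°) = 0.507
Z_in = Z_0·(Z_L + jZ_0·tanβl)/(Z_0 + jZ_L·tanβl)
     = 300·(83.7 − j40.8)/(398 + j42.5)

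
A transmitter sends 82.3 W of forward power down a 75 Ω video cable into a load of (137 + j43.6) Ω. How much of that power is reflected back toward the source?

P_reflected ≈ 10.1 W

|Γ| = |(62 + j43.6)/(212 + j43.6)| = 0.35
|Γ|² = 0.123
P_refl = |Γ|²·P_inc = 10.1 W, P_del = (1 − |Γ|²)·P_inc = 72.2 W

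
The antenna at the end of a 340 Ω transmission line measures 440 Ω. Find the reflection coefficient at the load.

Γ = 0.128

Γ = (Z_L − Z_0)/(Z_L + Z_0) = (440 − 340)/(440 + 340) = 100/780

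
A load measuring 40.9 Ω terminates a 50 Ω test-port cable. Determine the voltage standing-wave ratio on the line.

VSWR ≈ 1.22

Γ = (40.9 − 50)/(40.9 + 50) = -0.1
VSWR = (1 + 0.1)/(1 − 0.1)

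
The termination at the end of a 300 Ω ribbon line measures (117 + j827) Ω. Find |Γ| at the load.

|Γ| ≈ 0.915

Γ = (Z_L − Z_0)/(Z_L + Z_0) = (-183 + j827)/(417 + j827)
|Γ| = 847/926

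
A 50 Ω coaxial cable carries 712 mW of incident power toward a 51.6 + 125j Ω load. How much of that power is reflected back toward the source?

|Γ| = |(1.6 + j125)/(101.6 + j125)| = 0.776
|Γ|² = 0.602
P_refl = |Γ|²·P_inc = 429 mW, P_del = (1 − |Γ|²)·P_inc = 283 mW

P_reflected ≈ 429 mW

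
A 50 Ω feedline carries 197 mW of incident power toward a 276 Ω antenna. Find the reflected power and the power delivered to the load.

P_reflected ≈ 94.7 mW; P_delivered ≈ 102 mW

Γ = (276 − 50)/(276 + 50) = 0.693
|Γ|² = 0.481
P_refl = |Γ|²·P_inc = 94.7 mW, P_del = (1 − |Γ|²)·P_inc = 102 mW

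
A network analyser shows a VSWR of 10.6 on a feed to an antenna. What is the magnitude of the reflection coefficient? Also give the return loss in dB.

|Γ| ≈ 0.828; return loss ≈ 1.64 dB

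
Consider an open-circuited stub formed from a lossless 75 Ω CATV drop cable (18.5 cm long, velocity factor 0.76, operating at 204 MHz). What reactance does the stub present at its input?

X_in ≈ -44 Ω (capacitive)

λ = v/f = 0.76·c / 204 MHz = 1.12 m
βl = 2π·l/λ = 2π × 0.166 = 59.6°
tan(βl) = 1.7
For an open-circuited stub, Z_in = −jZ_0·cot(βl) = −jZ_0/tan(βl)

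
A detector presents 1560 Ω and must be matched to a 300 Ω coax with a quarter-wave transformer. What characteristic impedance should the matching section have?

Z_qwt = √(Z_0·R_L) = √(300 × 1560) = √468000

Z_qwt ≈ 684 Ω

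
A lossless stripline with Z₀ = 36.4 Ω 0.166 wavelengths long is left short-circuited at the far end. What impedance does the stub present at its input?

βl = 2π × 0.166 = 59.8°
tan(βl) = 1.72
For a short-circuited stub, Z_in = jZ_0·tan(βl)

Z_in ≈ +j62.4 Ω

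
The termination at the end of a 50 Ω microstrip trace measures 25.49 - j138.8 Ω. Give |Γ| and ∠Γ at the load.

Γ = (Z_L − Z_0)/(Z_L + Z_0) = (-24.51 − j138.8)/(75.49 − j138.8)
|Γ| = 141/158 = 0.892

Γ ≈ 0.892 ∠ -38.6°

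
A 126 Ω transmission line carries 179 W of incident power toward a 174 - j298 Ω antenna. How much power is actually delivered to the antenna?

|Γ| = |(48 − j298)/(300 − j298)| = 0.714
|Γ|² = 0.51
P_refl = |Γ|²·P_inc = 91.2 W, P_del = (1 − |Γ|²)·P_inc = 87.8 W

P_delivered ≈ 87.8 W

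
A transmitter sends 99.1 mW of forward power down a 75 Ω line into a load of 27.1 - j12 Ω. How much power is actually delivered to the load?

P_delivered ≈ 76.2 mW

|Γ| = |(-47.9 − j12)/(102.1 − j12)| = 0.48
|Γ|² = 0.231
P_refl = |Γ|²·P_inc = 22.9 mW, P_del = (1 − |Γ|²)·P_inc = 76.2 mW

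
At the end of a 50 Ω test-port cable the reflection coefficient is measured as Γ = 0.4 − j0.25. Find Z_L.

Z_L = Z_0·(1 + Γ)/(1 − Γ) = 50·(1.4 − j0.25)/(0.6 + j0.25)

Z_L ≈ 92 − j59.2 Ω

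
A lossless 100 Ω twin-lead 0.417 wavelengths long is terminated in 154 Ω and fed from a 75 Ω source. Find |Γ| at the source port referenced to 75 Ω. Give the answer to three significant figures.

βl = 2π × 0.417 = 150°
tan(βl) = -0.575
Z_in = Z_0·(Z_L + jZ_0·tanβl)/(Z_0 + jZ_L·tanβl) = 115 + j44.2 Ω
Γ_s = (Z_in − Z_s)/(Z_in + Z_s) = (39.9 + j44.2)/(190 + j44.2), |Γ_s| = 0.305

|Γ| ≈ 0.305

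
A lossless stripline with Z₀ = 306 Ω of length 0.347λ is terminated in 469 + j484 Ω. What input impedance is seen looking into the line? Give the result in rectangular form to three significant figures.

βl = 2π × 0.347 = 125°
tan(βl) = tan(125°) = -1.43
Z_in = Z_0·(Z_L + jZ_0·tanβl)/(Z_0 + jZ_L·tanβl)
     = 306·(469 + j45.7)/(999 − j672)

Z_in ≈ 92.4 + j76.1 Ω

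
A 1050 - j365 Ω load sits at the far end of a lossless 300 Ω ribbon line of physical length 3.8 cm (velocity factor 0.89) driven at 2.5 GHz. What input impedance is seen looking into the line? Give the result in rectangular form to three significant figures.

λ = v/f = 0.89·c / 2.5 GHz = 0.107 m
βl = 2π·l/λ = 2π × 0.356 = 128°
tan(βl) = tan(128°) = -1.28
Z_in = Z_0·(Z_L + jZ_0·tanβl)/(Z_0 + jZ_L·tanβl)
     = 300·(1050 − j748)/(-166 − j1340)

Z_in ≈ 136 + j252 Ω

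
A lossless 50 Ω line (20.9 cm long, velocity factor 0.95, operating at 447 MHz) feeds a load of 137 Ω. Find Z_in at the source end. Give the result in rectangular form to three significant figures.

Z_in ≈ 22.6 + j22.2 Ω

λ = v/f = 0.95·c / 447 MHz = 0.638 m
βl = 2π·l/λ = 2π × 0.328 = 118°
tan(βl) = tan(118°) = -1.88
Z_in = Z_0·(Z_L + jZ_0·tanβl)/(Z_0 + jZ_L·tanβl)
     = 50·(137 − j94)/(50 − j258)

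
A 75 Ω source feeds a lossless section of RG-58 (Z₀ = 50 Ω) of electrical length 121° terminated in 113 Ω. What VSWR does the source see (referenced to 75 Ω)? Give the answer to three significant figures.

tan(βl) = -1.66
Z_in = Z_0·(Z_L + jZ_0·tanβl)/(Z_0 + jZ_L·tanβl) = 28.1 + j22.6 Ω
Γ_s = (Z_in − Z_s)/(Z_in + Z_s) = (-46.9 + j22.6)/(103 + j22.6), |Γ_s| = 0.493
VSWR = (1 + |Γ_s|)/(1 − |Γ_s|)

VSWR ≈ 2.94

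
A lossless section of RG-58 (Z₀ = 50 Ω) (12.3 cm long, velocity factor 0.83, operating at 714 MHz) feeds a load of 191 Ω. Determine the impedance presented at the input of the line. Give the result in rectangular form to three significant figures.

λ = v/f = 0.83·c / 714 MHz = 0.349 m
βl = 2π·l/λ = 2π × 0.353 = 127°
tan(βl) = tan(127°) = -1.33
Z_in = Z_0·(Z_L + jZ_0·tanβl)/(Z_0 + jZ_L·tanβl)
     = 50·(191 − j66.4)/(50 − j254)

Z_in ≈ 19.7 + j33.7 Ω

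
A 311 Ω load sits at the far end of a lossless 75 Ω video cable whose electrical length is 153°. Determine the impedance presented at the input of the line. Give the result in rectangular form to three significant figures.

Z_in ≈ 71.7 + j113 Ω

tan(βl) = tan(153°) = -0.51
Z_in = Z_0·(Z_L + jZ_0·tanβl)/(Z_0 + jZ_L·tanβl)
     = 75·(311 − j38.2)/(75 − j158)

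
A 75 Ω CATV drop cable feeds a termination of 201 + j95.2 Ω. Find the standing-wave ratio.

Γ = (Z_L − Z_0)/(Z_L + Z_0) = (126 + j95.2)/(276 + j95.2)
|Γ| = 158/292 = 0.541
VSWR = (1 + |Γ|)/(1 − |Γ|) = 1.54/0.459

VSWR ≈ 3.36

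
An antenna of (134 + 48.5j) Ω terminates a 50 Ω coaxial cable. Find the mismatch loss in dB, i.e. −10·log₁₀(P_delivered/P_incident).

mismatch loss ≈ 1.31 dB

Γ = (84 + j48.5)/(184 + j48.5), |Γ| = 0.51
|Γ|² = 0.26, so P_del/P_inc = 1 − |Γ|² = 0.74
ML = −10·log₁₀(1 − |Γ|²)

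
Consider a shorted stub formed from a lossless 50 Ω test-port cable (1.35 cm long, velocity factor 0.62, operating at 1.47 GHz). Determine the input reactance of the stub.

λ = v/f = 0.62·c / 1.47 GHz = 0.127 m
βl = 2π·l/λ = 2π × 0.107 = 38.4°
tan(βl) = 0.793
For a shorted stub, Z_in = jZ_0·tan(βl)

X_in ≈ 39.6 Ω (inductive)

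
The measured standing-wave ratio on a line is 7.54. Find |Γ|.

|Γ| = (S − 1)/(S + 1) = (7.54 − 1)/(7.54 + 1) = 6.54/8.54

|Γ| ≈ 0.766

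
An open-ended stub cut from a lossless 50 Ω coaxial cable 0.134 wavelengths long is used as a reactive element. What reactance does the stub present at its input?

X_in ≈ -44.6 Ω (capacitive)

βl = 2π × 0.134 = 48.2°
tan(βl) = 1.12
For an open-ended stub, Z_in = −jZ_0·cot(βl) = −jZ_0/tan(βl)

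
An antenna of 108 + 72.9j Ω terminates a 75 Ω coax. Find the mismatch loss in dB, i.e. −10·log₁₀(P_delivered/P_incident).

Γ = (33 + j72.9)/(183 + j72.9), |Γ| = 0.406
|Γ|² = 0.165, so P_del/P_inc = 1 − |Γ|² = 0.835
ML = −10·log₁₀(1 − |Γ|²)

mismatch loss ≈ 0.783 dB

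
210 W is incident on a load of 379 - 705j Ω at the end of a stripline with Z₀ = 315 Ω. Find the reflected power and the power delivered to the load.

P_reflected ≈ 108 W; P_delivered ≈ 102 W

|Γ| = |(64 − j705)/(694 − j705)| = 0.716
|Γ|² = 0.512
P_refl = |Γ|²·P_inc = 108 W, P_del = (1 − |Γ|²)·P_inc = 102 W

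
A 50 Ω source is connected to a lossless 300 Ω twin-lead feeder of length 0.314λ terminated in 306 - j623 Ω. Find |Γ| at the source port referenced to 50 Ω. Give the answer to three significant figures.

|Γ| ≈ 0.9

βl = 2π × 0.314 = 113°
tan(βl) = -2.35
Z_in = Z_0·(Z_L + jZ_0·tanβl)/(Z_0 + jZ_L·tanβl) = 95.9 + j283 Ω
Γ_s = (Z_in − Z_s)/(Z_in + Z_s) = (45.9 + j283)/(146 + j283), |Γ_s| = 0.9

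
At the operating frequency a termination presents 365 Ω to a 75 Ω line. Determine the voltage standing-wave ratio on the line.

VSWR ≈ 4.87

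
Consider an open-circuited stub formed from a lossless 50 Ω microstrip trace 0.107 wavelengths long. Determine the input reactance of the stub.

βl = 2π × 0.107 = 38.5°
tan(βl) = 0.796
For an open-circuited stub, Z_in = −jZ_0·cot(βl) = −jZ_0/tan(βl)

X_in ≈ -62.8 Ω (capacitive)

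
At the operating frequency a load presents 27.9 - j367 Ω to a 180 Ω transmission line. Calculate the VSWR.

Γ = (Z_L − Z_0)/(Z_L + Z_0) = (-152.1 − j367)/(207.9 − j367)
|Γ| = 397/422 = 0.942
VSWR = (1 + |Γ|)/(1 − |Γ|) = 1.94/0.0581

VSWR ≈ 33.4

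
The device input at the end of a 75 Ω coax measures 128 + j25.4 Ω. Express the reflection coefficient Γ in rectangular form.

Γ = (Z_L − Z_0)/(Z_L + Z_0) = (53 + j25.4)/(203 + j25.4)

Γ ≈ 0.272 + j0.091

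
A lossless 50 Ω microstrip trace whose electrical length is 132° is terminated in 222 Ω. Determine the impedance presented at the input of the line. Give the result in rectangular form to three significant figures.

tan(βl) = tan(132°) = -1.11
Z_in = Z_0·(Z_L + jZ_0·tanβl)/(Z_0 + jZ_L·tanβl)
     = 50·(222 − j55.5)/(50 − j247)

Z_in ≈ 19.6 + j41 Ω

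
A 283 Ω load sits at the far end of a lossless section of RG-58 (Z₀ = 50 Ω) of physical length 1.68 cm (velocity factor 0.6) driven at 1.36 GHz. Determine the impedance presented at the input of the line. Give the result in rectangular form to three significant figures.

Z_in ≈ 16.8 − j45.9 Ω

λ = v/f = 0.6·c / 1.36 GHz = 0.132 m
βl = 2π·l/λ = 2π × 0.127 = 45.7°
tan(βl) = tan(45.7°) = 1.02
Z_in = Z_0·(Z_L + jZ_0·tanβl)/(Z_0 + jZ_L·tanβl)
     = 50·(283 + j51.2)/(50 + j290)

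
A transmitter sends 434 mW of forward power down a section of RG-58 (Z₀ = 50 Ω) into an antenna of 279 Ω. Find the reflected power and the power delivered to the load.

P_reflected ≈ 210 mW; P_delivered ≈ 224 mW

Γ = (279 − 50)/(279 + 50) = 0.696
|Γ|² = 0.484
P_refl = |Γ|²·P_inc = 210 mW, P_del = (1 − |Γ|²)·P_inc = 224 mW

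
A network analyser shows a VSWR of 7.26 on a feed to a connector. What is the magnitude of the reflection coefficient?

|Γ| ≈ 0.758

|Γ| = (S − 1)/(S + 1) = (7.26 − 1)/(7.26 + 1) = 6.26/8.26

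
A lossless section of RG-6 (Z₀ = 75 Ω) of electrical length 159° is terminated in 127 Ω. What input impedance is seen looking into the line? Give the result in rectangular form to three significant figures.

Z_in ≈ 102 + j37.8 Ω

tan(βl) = tan(159°) = -0.384
Z_in = Z_0·(Z_L + jZ_0·tanβl)/(Z_0 + jZ_L·tanβl)
     = 75·(127 − j28.8)/(75 − j48.8)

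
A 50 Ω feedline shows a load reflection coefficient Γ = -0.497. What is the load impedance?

Z_L ≈ 16.8 Ω

Z_L = Z_0·(1 + Γ)/(1 − Γ) = 50·(0.503)/(1.5)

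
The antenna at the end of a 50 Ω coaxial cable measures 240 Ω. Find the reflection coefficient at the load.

Γ = 0.655

Γ = (Z_L − Z_0)/(Z_L + Z_0) = (240 − 50)/(240 + 50) = 190/290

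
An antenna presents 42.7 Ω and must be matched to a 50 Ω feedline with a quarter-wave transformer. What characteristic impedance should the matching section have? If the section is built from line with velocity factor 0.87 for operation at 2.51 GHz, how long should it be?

Z_qwt = √(Z_0·R_L) = √(50 × 42.7) = √2135
λ = 0.87·c/f = 0.104 m, so l = λ/4 = 0.026 m

Z_qwt ≈ 46.2 Ω; length ≈ 2.6 cm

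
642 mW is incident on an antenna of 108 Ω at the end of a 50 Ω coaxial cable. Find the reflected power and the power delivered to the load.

P_reflected ≈ 86.5 mW; P_delivered ≈ 555 mW

Γ = (108 − 50)/(108 + 50) = 0.367
|Γ|² = 0.135
P_refl = |Γ|²·P_inc = 86.5 mW, P_del = (1 − |Γ|²)·P_inc = 555 mW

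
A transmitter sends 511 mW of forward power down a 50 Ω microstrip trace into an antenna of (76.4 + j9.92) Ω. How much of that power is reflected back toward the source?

|Γ| = |(26.4 + j9.92)/(126.4 + j9.92)| = 0.222
|Γ|² = 0.0495
P_refl = |Γ|²·P_inc = 25.3 mW, P_del = (1 − |Γ|²)·P_inc = 486 mW

P_reflected ≈ 25.3 mW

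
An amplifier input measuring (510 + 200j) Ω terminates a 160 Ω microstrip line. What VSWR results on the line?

Γ = (Z_L − Z_0)/(Z_L + Z_0) = (350 + j200)/(670 + j200)
|Γ| = 403/699 = 0.577
VSWR = (1 + |Γ|)/(1 − |Γ|) = 1.58/0.423

VSWR ≈ 3.72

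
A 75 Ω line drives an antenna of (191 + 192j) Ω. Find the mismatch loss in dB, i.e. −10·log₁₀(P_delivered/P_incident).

Γ = (116 + j192)/(266 + j192), |Γ| = 0.684
|Γ|² = 0.468, so P_del/P_inc = 1 − |Γ|² = 0.532
ML = −10·log₁₀(1 − |Γ|²)

mismatch loss ≈ 2.74 dB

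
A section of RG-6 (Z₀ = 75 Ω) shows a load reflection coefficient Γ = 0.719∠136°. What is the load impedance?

Z_L ≈ 14.2 + j29.4 Ω

Z_L = Z_0·(1 + Γ)/(1 − Γ) = 75·(0.483 + j0.499)/(1.52 − j0.499)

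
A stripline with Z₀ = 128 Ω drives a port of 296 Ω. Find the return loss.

Γ = (296 − 128)/(296 + 128) = 0.396
RL = −20·log₁₀|Γ| = −20·log₁₀(0.396)

RL ≈ 8.04 dB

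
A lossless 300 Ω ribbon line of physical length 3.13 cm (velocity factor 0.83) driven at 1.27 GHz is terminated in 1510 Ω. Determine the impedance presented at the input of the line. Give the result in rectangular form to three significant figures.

λ = v/f = 0.83·c / 1.27 GHz = 0.196 m
βl = 2π·l/λ = 2π × 0.16 = 57.5°
tan(βl) = tan(57.5°) = 1.57
Z_in = Z_0·(Z_L + jZ_0·tanβl)/(Z_0 + jZ_L·tanβl)
     = 300·(1510 + j470)/(300 + j2370)

Z_in ≈ 82.5 − j181 Ω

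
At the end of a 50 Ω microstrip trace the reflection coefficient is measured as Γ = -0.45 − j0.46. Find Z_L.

Z_L ≈ 12.7 − j19.9 Ω

Z_L = Z_0·(1 + Γ)/(1 − Γ) = 50·(0.55 − j0.46)/(1.45 + j0.46)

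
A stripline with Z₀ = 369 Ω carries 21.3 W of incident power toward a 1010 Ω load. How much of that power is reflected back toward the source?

Γ = (1010 − 369)/(1010 + 369) = 0.465
|Γ|² = 0.216
P_refl = |Γ|²·P_inc = 4.6 W, P_del = (1 − |Γ|²)·P_inc = 16.7 W

P_reflected ≈ 4.6 W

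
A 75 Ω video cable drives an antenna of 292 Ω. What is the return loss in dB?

RL ≈ 4.56 dB

Γ = (292 − 75)/(292 + 75) = 0.591
RL = −20·log₁₀|Γ| = −20·log₁₀(0.591)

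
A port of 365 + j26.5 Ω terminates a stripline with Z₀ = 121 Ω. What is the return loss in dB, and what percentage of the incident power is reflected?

RL ≈ 5.95 dB; 25.4% of incident power reflected

Γ = (244 + j26.5)/(486 + j26.5), |Γ| = 0.504
RL = −20·log₁₀(0.504) = 5.95 dB
P_refl/P_inc = |Γ|² = 0.254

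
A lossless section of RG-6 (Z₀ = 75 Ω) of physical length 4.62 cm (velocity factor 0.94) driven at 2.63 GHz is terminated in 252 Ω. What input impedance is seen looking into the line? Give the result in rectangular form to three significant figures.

Z_in ≈ 89.3 + j104 Ω

λ = v/f = 0.94·c / 2.63 GHz = 0.107 m
βl = 2π·l/λ = 2π × 0.431 = 155°
tan(βl) = tan(155°) = -0.464
Z_in = Z_0·(Z_L + jZ_0·tanβl)/(Z_0 + jZ_L·tanβl)
     = 75·(252 − j34.8)/(75 − j117)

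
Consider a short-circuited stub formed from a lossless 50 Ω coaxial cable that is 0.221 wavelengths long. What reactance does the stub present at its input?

βl = 2π × 0.221 = 79.6°
tan(βl) = 5.43
For a short-circuited stub, Z_in = jZ_0·tan(βl)

X_in ≈ 271 Ω (inductive)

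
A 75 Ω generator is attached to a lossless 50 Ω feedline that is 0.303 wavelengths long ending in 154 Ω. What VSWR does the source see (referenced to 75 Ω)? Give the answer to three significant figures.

βl = 2π × 0.303 = 109°
tan(βl) = -2.89
Z_in = Z_0·(Z_L + jZ_0·tanβl)/(Z_0 + jZ_L·tanβl) = 17.9 + j15.3 Ω
Γ_s = (Z_in − Z_s)/(Z_in + Z_s) = (-57.1 + j15.3)/(92.9 + j15.3), |Γ_s| = 0.627
VSWR = (1 + |Γ_s|)/(1 − |Γ_s|)

VSWR ≈ 4.36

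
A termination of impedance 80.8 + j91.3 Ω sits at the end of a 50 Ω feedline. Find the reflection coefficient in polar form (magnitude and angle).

Γ ≈ 0.604 ∠ 36.4°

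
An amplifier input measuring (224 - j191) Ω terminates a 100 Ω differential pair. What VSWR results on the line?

Γ = (Z_L − Z_0)/(Z_L + Z_0) = (124 − j191)/(324 − j191)
|Γ| = 228/376 = 0.605
VSWR = (1 + |Γ|)/(1 − |Γ|) = 1.61/0.395

VSWR ≈ 4.07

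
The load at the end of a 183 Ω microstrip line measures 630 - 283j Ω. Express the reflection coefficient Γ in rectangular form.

Γ = (Z_L − Z_0)/(Z_L + Z_0) = (447 − j283)/(813 − j283)

Γ ≈ 0.598 − j0.14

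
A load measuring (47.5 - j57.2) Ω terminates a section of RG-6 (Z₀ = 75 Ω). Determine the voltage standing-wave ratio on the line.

VSWR ≈ 2.77

Γ = (Z_L − Z_0)/(Z_L + Z_0) = (-27.5 − j57.2)/(122.5 − j57.2)
|Γ| = 63.5/135 = 0.469
VSWR = (1 + |Γ|)/(1 − |Γ|) = 1.47/0.531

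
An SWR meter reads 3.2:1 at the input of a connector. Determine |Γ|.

|Γ| ≈ 0.524

|Γ| = (S − 1)/(S + 1) = (3.2 − 1)/(3.2 + 1) = 2.2/4.2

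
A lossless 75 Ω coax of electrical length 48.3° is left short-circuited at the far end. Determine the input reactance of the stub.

X_in ≈ 84.2 Ω (inductive)

tan(βl) = 1.12
For a short-circuited stub, Z_in = jZ_0·tan(βl)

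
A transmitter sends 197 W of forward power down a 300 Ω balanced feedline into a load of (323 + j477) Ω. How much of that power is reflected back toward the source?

P_reflected ≈ 73 W

|Γ| = |(23 + j477)/(623 + j477)| = 0.609
|Γ|² = 0.37
P_refl = |Γ|²·P_inc = 73 W, P_del = (1 − |Γ|²)·P_inc = 124 W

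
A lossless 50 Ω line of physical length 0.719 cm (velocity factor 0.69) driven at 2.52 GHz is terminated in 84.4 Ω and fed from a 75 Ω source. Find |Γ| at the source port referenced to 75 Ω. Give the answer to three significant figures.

λ = v/f = 0.69·c / 2.52 GHz = 0.0821 m
βl = 2π·l/λ = 2π × 0.0875 = 31.5°
tan(βl) = 0.613
Z_in = Z_0·(Z_L + jZ_0·tanβl)/(Z_0 + jZ_L·tanβl) = 56.1 − j27.4 Ω
Γ_s = (Z_in − Z_s)/(Z_in + Z_s) = (-18.9 − j27.4)/(131 − j27.4), |Γ_s| = 0.249

|Γ| ≈ 0.249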